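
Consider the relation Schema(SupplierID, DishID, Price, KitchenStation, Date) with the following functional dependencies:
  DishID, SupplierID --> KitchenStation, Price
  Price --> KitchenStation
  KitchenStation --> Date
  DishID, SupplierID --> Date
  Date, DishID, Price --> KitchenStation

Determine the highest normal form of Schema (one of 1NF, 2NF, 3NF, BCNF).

Candidate key: {DishID, SupplierID}. Prime attributes: {DishID, SupplierID}.
Price --> KitchenStation breaks BCNF: {Price}⁺ = {Date, KitchenStation, Price}, so {Price} is not a superkey.
Price --> KitchenStation has non-prime {KitchenStation} on the right and a non-superkey on the left, so 3NF fails.
No non-prime attribute depends on a proper subset of any candidate key, so 2NF holds.

2NF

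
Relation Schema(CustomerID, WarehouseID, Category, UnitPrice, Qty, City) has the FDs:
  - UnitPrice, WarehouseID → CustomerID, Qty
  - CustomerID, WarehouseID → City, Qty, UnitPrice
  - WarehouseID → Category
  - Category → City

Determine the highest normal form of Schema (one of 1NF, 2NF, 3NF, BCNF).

Candidate keys: {CustomerID, WarehouseID}, {UnitPrice, WarehouseID}. Prime attributes: {CustomerID, UnitPrice, WarehouseID}.
For WarehouseID → Category we have {WarehouseID}⁺ = {Category, City, WarehouseID}; {WarehouseID} is not a superkey, so BCNF fails.
WarehouseID → Category has non-prime {Category} on the right and a non-superkey on the left, so 3NF fails.
{WarehouseID} is a proper subset of the key {CustomerID, WarehouseID}, and {WarehouseID}⁺ contains the non-prime attributes {Category, City} — a partial dependency, so 2NF is violated.

1NF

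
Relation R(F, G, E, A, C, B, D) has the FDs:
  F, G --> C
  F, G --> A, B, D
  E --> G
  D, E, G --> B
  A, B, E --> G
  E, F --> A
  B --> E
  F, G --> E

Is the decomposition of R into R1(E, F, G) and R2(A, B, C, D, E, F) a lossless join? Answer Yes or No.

Yes

Common attributes: {E, F}; their closure is {A, B, C, D, E, F, G}.
This includes all of R1, so the common attributes are a superkey of R1 — the join is lossless.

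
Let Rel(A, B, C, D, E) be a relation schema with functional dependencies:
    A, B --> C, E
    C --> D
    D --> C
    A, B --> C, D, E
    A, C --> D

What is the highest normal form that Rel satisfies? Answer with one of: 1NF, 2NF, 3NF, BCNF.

2NF

Candidate key: {A, B}. Prime attributes: {A, B}.
For C --> D we have {C}⁺ = {C, D}; {C} is not a superkey, so BCNF fails.
C --> D determines the non-prime attribute {D} from a non-superkey — 3NF is violated.
Checking every proper subset of each key, none determines a non-prime attribute — 2NF is satisfied.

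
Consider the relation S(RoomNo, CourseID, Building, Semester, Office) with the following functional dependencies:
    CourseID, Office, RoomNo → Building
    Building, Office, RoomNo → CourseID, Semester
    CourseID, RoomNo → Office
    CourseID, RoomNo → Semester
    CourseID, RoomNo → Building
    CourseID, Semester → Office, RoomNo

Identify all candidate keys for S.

{CourseID, RoomNo}⁺ = {Building, CourseID, Office, RoomNo, Semester} — all of the relation — so {CourseID, RoomNo} is a candidate key.
{CourseID, Semester}⁺ = {Building, CourseID, Office, RoomNo, Semester} — all of the relation — so {CourseID, Semester} is a candidate key.
{Building, Office, RoomNo}⁺ = {Building, CourseID, Office, RoomNo, Semester} — all of the relation — so {Building, Office, RoomNo} is a candidate key.
These are minimal and exhaustive — every other superkey contains one of them.

{Building, Office, RoomNo}, {CourseID, RoomNo}, {CourseID, Semester}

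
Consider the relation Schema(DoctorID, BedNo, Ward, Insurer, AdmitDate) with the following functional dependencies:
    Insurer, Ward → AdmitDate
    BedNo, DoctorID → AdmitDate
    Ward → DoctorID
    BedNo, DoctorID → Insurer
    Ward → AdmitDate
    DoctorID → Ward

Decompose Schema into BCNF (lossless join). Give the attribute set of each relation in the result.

{AdmitDate, DoctorID, Ward}; {BedNo, Insurer, Ward}

Candidate keys of the original relation: {BedNo, DoctorID}, {BedNo, Ward}.
Within {AdmitDate, BedNo, DoctorID, Insurer, Ward}: {Insurer, Ward}⁺ ∩ {AdmitDate, BedNo, DoctorID, Insurer, Ward} = {AdmitDate, DoctorID, Insurer, Ward}, not the whole set, so Insurer, Ward → AdmitDate, DoctorID violates BCNF; decompose into {AdmitDate, DoctorID, Insurer, Ward} and {BedNo, Insurer, Ward}.
Within {AdmitDate, DoctorID, Insurer, Ward}: {Ward}⁺ ∩ {AdmitDate, DoctorID, Insurer, Ward} = {AdmitDate, DoctorID, Ward}, not the whole set, so Ward → AdmitDate, DoctorID violates BCNF; decompose into {AdmitDate, DoctorID, Ward} and {Insurer, Ward}.
{AdmitDate, DoctorID, Ward} is in BCNF.
{Insurer, Ward} is in BCNF.
{BedNo, Insurer, Ward} is in BCNF.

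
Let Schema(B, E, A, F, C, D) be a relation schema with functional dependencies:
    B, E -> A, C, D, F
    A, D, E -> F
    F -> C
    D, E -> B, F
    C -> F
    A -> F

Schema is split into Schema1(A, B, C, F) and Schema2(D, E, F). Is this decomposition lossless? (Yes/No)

No

The shared attributes are {F} and {F}⁺ = {C, F}.
The closure covers neither Schema1 nor Schema2 entirely; the join is not lossless.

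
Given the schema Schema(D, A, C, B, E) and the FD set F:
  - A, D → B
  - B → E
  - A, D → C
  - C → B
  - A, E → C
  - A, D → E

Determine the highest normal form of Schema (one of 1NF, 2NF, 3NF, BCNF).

2NF

Candidate key: {A, D}. Prime attributes: {A, D}.
For B → E we have {B}⁺ = {B, E}; {B} is not a superkey, so BCNF fails.
B → E has non-prime {E} on the right and a non-superkey on the left, so 3NF fails.
No non-prime attribute depends on a proper subset of any candidate key, so 2NF holds.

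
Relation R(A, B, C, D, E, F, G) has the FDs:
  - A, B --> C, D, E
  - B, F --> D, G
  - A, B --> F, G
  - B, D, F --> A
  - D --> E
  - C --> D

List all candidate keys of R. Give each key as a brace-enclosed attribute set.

{A, B}, {B, F}

Attributes never on any right-hand side: {B} — every candidate key must contain it.
{A, B}⁺ = {A, B, C, D, E, F, G}, which is every attribute, so {A, B} is a candidate key.
{B, F}⁺ = {A, B, C, D, E, F, G}, which is every attribute, so {B, F} is a candidate key.
No proper subset of any of these is a key, and no other minimal superkey exists.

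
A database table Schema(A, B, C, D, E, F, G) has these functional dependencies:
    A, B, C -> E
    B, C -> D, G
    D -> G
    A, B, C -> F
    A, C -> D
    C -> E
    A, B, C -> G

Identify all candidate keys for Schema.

{A, B, C} never appear on the right of any FD, so every key must include all of them.
Closure of {A, B, C} is {A, B, C, D, E, F, G}, the whole schema; {A, B, C} is a candidate key.
No other minimal set has full closure, so this is the only candidate key.

{A, B, C}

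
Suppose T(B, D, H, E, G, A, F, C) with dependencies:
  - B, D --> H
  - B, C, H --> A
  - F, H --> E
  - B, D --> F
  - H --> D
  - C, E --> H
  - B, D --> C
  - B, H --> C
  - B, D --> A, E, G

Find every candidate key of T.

{B, C, E}, {B, D}, {B, H}

No FD produces {B}, so it must be in every candidate key.
{B, D}⁺ = {A, B, C, D, E, F, G, H} — all of the relation — so {B, D} is a candidate key.
{B, H}⁺ = {A, B, C, D, E, F, G, H} — all of the relation — so {B, H} is a candidate key.
{B, C, E}⁺ = {A, B, C, D, E, F, G, H} — all of the relation — so {B, C, E} is a candidate key.
Any other superkey properly contains one of these, so there are no further candidate keys.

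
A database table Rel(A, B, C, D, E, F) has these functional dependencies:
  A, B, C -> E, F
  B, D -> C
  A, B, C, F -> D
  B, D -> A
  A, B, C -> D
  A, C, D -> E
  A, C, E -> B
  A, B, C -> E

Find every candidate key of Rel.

{A, B, C}, {A, C, D}, {A, C, E}, {B, D}

{B, D}⁺ = {A, B, C, D, E, F} — all of the relation — so {B, D} is a candidate key.
{A, B, C}⁺ = {A, B, C, D, E, F} — all of the relation — so {A, B, C} is a candidate key.
{A, C, D}⁺ = {A, B, C, D, E, F} — all of the relation — so {A, C, D} is a candidate key.
{A, C, E}⁺ = {A, B, C, D, E, F} — all of the relation — so {A, C, E} is a candidate key.
No proper subset of any of these is a key, and no other minimal superkey exists.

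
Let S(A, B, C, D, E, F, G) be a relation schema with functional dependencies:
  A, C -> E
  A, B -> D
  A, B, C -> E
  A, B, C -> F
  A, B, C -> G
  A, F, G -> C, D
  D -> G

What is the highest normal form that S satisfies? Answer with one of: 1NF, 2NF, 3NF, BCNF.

Candidate keys: {A, B, C}, {A, B, F}. Prime attributes: {A, B, C, F}.
For A, C -> E we have {A, C}⁺ = {A, C, E}; {A, C} is not a superkey, so BCNF fails.
A, C -> E determines the non-prime attribute {E} from a non-superkey — 3NF is violated.
The proper key subset {A, B} of {A, B, C} determines non-prime {D, G}, so the relation is not even in 2NF.

1NF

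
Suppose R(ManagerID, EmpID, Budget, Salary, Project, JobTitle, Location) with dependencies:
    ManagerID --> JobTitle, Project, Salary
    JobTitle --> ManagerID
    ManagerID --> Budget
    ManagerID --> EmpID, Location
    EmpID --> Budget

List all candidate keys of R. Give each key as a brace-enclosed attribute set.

Closure of {JobTitle} is {Budget, EmpID, JobTitle, Location, ManagerID, Project, Salary}, the whole schema; {JobTitle} is a candidate key.
Closure of {ManagerID} is {Budget, EmpID, JobTitle, Location, ManagerID, Project, Salary}, the whole schema; {ManagerID} is a candidate key.
These are minimal and exhaustive — every other superkey contains one of them.

{JobTitle}, {ManagerID}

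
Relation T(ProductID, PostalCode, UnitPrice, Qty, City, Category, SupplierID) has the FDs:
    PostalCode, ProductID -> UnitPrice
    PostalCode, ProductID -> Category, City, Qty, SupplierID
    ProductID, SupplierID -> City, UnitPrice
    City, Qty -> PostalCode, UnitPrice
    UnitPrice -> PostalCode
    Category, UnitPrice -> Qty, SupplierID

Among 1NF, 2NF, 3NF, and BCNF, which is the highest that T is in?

3NF

Candidate keys: {City, ProductID, Qty}, {PostalCode, ProductID}, {ProductID, SupplierID}, {ProductID, UnitPrice}. Prime attributes: {City, PostalCode, ProductID, Qty, SupplierID, UnitPrice}.
City, Qty -> PostalCode, UnitPrice breaks BCNF: {City, Qty}⁺ = {City, PostalCode, Qty, UnitPrice}, so {City, Qty} is not a superkey.
Its right-hand attributes {PostalCode, UnitPrice} are all prime, as are those of every other non-superkey FD — the relation is in 3NF.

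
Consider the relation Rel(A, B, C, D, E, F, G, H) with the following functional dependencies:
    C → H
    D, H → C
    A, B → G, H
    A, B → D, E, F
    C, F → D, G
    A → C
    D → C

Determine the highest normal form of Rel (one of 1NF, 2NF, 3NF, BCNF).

1NF

Candidate key: {A, B}. Prime attributes: {A, B}.
C → H: {C}⁺ = {C, H}, which is not all of the attributes, so the left side is not a superkey — BCNF is violated.
C → H determines the non-prime attribute {H} from a non-superkey — 3NF is violated.
Since {A} ⊂ {A, B} and {A}⁺ ⊇ {C, H} with {C, H} non-prime, there is a partial dependency; 2NF fails.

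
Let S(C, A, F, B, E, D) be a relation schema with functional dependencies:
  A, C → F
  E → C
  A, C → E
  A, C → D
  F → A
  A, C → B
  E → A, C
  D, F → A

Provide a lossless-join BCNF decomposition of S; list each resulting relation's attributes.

Candidate keys of the original relation: {A, C}, {C, F}, {E}.
Within {A, B, C, D, E, F}: {F}⁺ ∩ {A, B, C, D, E, F} = {A, F}, not the whole set, so F → A violates BCNF; decompose into {A, F} and {B, C, D, E, F}.
{A, F}: every determinant is a superkey — BCNF.
{B, C, D, E, F}: every determinant is a superkey — BCNF.

{A, F}; {B, C, D, E, F}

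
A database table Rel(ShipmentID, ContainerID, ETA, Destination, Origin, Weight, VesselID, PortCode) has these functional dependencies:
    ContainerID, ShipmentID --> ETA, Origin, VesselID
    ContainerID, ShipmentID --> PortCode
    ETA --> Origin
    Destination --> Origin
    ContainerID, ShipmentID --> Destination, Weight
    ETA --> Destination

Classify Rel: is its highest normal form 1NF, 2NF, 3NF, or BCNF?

Candidate key: {ContainerID, ShipmentID}. Prime attributes: {ContainerID, ShipmentID}.
ETA --> Origin: {ETA}⁺ = {Destination, ETA, Origin}, which is not all of the attributes, so the left side is not a superkey — BCNF is violated.
ETA --> Origin has non-prime {Origin} on the right and a non-superkey on the left, so 3NF fails.
No proper subset of a key has a non-prime attribute in its closure, so there is no partial dependency; 2NF holds.

2NF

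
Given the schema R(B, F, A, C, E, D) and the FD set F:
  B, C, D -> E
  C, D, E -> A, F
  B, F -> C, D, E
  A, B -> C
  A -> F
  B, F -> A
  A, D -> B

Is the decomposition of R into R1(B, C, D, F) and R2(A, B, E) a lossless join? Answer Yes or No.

No

The shared attributes are {B} and {B}⁺ = {B}.
Neither R1 nor R2 is contained in that closure, so the decomposition is lossy.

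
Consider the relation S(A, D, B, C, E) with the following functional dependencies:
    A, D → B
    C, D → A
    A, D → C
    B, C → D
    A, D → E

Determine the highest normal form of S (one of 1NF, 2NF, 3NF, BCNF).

Candidate keys: {A, D}, {B, C}, {C, D}. Prime attributes: {A, B, C, D}.
The left-hand side of every FD is a superkey, so BCNF is satisfied.

BCNF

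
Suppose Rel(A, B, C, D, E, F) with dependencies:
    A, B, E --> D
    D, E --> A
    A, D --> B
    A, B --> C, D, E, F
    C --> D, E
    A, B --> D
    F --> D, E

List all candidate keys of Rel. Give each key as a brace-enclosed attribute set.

{C} is a candidate key since {C}⁺ = {A, B, C, D, E, F} covers every attribute.
{F} is a candidate key since {F}⁺ = {A, B, C, D, E, F} covers every attribute.
{A, B} is a candidate key since {A, B}⁺ = {A, B, C, D, E, F} covers every attribute.
{A, D} is a candidate key since {A, D}⁺ = {A, B, C, D, E, F} covers every attribute.
{D, E} is a candidate key since {D, E}⁺ = {A, B, C, D, E, F} covers every attribute.
No proper subset of any of these is a key, and no other minimal superkey exists.

{A, B}, {A, D}, {C}, {D, E}, {F}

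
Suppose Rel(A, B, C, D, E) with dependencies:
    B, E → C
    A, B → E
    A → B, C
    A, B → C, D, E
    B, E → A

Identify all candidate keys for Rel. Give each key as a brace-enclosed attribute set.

{A}, {B, E}

Closure of {A} is {A, B, C, D, E}, the whole schema; {A} is a candidate key.
Closure of {B, E} is {A, B, C, D, E}, the whole schema; {B, E} is a candidate key.
These are minimal and exhaustive — every other superkey contains one of them.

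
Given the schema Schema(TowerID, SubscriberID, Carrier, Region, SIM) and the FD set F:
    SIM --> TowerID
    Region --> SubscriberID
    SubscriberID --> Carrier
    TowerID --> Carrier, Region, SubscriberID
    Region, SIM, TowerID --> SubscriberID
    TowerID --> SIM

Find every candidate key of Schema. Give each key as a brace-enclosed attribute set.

{SIM}, {TowerID}

{SIM} is a candidate key since {SIM}⁺ = {Carrier, Region, SIM, SubscriberID, TowerID} covers every attribute.
{TowerID} is a candidate key since {TowerID}⁺ = {Carrier, Region, SIM, SubscriberID, TowerID} covers every attribute.
Any other superkey properly contains one of these, so there are no further candidate keys.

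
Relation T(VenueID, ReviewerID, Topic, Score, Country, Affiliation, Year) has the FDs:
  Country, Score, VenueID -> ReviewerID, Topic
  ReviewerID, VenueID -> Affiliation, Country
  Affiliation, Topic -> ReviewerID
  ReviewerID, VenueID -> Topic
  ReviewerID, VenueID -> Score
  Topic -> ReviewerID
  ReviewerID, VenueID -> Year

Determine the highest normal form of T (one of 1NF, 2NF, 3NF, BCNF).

Candidate keys: {Country, Score, VenueID}, {ReviewerID, VenueID}, {Topic, VenueID}. Prime attributes: {Country, ReviewerID, Score, Topic, VenueID}.
Affiliation, Topic -> ReviewerID breaks BCNF: {Affiliation, Topic}⁺ = {Affiliation, ReviewerID, Topic}, so {Affiliation, Topic} is not a superkey.
Since {ReviewerID} ⊆ prime attributes and every other non-superkey FD also has a prime right side, the schema is in 3NF.

3NF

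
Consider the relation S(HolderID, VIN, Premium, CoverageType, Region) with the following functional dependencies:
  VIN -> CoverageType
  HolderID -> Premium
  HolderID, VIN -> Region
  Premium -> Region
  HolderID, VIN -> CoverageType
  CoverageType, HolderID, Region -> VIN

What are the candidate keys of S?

{CoverageType, HolderID}, {HolderID, VIN}

{HolderID} never appears on the right of any FD, so every key must include it.
{CoverageType, HolderID}⁺ = {CoverageType, HolderID, Premium, Region, VIN} — all of the relation — so {CoverageType, HolderID} is a candidate key.
{HolderID, VIN}⁺ = {CoverageType, HolderID, Premium, Region, VIN} — all of the relation — so {HolderID, VIN} is a candidate key.
No proper subset of any of these is a key, and no other minimal superkey exists.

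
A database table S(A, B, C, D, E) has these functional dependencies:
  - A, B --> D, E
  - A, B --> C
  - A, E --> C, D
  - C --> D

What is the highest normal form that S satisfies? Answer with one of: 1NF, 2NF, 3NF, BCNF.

Candidate key: {A, B}. Prime attributes: {A, B}.
A, E --> C, D: {A, E}⁺ = {A, C, D, E}, which is not all of the attributes, so the left side is not a superkey — BCNF is violated.
Because {C, D} are non-prime and the left side of A, E --> C, D is not a superkey, the relation is not in 3NF.
No non-prime attribute depends on a proper subset of any candidate key, so 2NF holds.

2NF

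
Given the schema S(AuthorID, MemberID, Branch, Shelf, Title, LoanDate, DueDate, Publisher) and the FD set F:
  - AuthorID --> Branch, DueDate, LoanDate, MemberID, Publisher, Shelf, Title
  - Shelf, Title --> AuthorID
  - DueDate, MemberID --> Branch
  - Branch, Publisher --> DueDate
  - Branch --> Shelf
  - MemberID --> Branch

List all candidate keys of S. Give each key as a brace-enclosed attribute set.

{AuthorID} is a candidate key since {AuthorID}⁺ = {AuthorID, Branch, DueDate, LoanDate, MemberID, Publisher, Shelf, Title} covers every attribute.
{Branch, Title} is a candidate key since {Branch, Title}⁺ = {AuthorID, Branch, DueDate, LoanDate, MemberID, Publisher, Shelf, Title} covers every attribute.
{MemberID, Title} is a candidate key since {MemberID, Title}⁺ = {AuthorID, Branch, DueDate, LoanDate, MemberID, Publisher, Shelf, Title} covers every attribute.
{Shelf, Title} is a candidate key since {Shelf, Title}⁺ = {AuthorID, Branch, DueDate, LoanDate, MemberID, Publisher, Shelf, Title} covers every attribute.
These are minimal and exhaustive — every other superkey contains one of them.

{AuthorID}, {Branch, Title}, {MemberID, Title}, {Shelf, Title}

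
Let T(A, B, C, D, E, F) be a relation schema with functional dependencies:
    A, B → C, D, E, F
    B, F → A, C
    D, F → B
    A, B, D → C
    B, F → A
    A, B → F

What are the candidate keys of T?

{A, B}, {B, F}, {D, F}

Closure of {A, B} is {A, B, C, D, E, F}, the whole schema; {A, B} is a candidate key.
Closure of {B, F} is {A, B, C, D, E, F}, the whole schema; {B, F} is a candidate key.
Closure of {D, F} is {A, B, C, D, E, F}, the whole schema; {D, F} is a candidate key.
These are minimal and exhaustive — every other superkey contains one of them.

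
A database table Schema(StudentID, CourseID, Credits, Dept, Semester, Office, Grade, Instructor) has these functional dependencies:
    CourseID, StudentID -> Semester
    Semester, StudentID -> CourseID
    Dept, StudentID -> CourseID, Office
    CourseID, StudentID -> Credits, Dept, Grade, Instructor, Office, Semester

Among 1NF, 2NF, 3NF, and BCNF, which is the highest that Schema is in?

BCNF

Candidate keys: {CourseID, StudentID}, {Dept, StudentID}, {Semester, StudentID}. Prime attributes: {CourseID, Dept, Semester, StudentID}.
The left-hand side of every FD is a superkey, so BCNF is satisfied.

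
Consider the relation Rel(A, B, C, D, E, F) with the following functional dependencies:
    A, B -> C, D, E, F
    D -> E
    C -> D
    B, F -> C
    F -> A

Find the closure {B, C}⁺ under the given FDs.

Start with {B, C}.
C -> D applies; add {D} → now {B, C, D}.
D -> E applies; add {E} → now {B, C, D, E}.
No further FD applies.

{B, C, D, E}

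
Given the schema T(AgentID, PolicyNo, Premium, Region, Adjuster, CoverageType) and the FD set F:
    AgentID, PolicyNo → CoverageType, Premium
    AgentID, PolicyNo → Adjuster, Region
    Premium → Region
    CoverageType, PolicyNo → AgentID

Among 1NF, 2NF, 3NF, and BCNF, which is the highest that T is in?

2NF

Candidate keys: {AgentID, PolicyNo}, {CoverageType, PolicyNo}. Prime attributes: {AgentID, CoverageType, PolicyNo}.
Premium → Region breaks BCNF: {Premium}⁺ = {Premium, Region}, so {Premium} is not a superkey.
Premium → Region determines the non-prime attribute {Region} from a non-superkey — 3NF is violated.
No proper subset of a key has a non-prime attribute in its closure, so there is no partial dependency; 2NF holds.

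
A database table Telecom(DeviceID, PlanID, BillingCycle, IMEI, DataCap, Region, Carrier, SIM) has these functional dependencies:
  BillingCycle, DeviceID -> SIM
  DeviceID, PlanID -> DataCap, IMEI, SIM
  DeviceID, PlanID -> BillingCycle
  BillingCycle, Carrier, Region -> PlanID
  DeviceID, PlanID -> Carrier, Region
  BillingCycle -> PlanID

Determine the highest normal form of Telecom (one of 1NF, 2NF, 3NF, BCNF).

Candidate keys: {BillingCycle, DeviceID}, {DeviceID, PlanID}. Prime attributes: {BillingCycle, DeviceID, PlanID}.
BillingCycle, Carrier, Region -> PlanID: {BillingCycle, Carrier, Region}⁺ = {BillingCycle, Carrier, PlanID, Region}, which is not all of the attributes, so the left side is not a superkey — BCNF is violated.
Its right-hand attributes {PlanID} are all prime, as are those of every other non-superkey FD — the relation is in 3NF.

3NF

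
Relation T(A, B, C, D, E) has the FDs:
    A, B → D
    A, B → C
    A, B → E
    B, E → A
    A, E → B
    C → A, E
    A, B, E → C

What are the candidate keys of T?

{A, B}, {A, E}, {B, E}, {C}

{C}⁺ = {A, B, C, D, E}, which is every attribute, so {C} is a candidate key.
{A, B}⁺ = {A, B, C, D, E}, which is every attribute, so {A, B} is a candidate key.
{A, E}⁺ = {A, B, C, D, E}, which is every attribute, so {A, E} is a candidate key.
{B, E}⁺ = {A, B, C, D, E}, which is every attribute, so {B, E} is a candidate key.
No proper subset of any of these is a key, and no other minimal superkey exists.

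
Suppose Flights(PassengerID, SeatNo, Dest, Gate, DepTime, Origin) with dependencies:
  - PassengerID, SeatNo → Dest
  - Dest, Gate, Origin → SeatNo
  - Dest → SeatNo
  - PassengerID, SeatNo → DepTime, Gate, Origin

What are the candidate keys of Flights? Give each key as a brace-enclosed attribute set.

{Dest, PassengerID}, {PassengerID, SeatNo}

Attributes never on any right-hand side: {PassengerID} — every candidate key must contain it.
{Dest, PassengerID} is a candidate key since {Dest, PassengerID}⁺ = {DepTime, Dest, Gate, Origin, PassengerID, SeatNo} covers every attribute.
{PassengerID, SeatNo} is a candidate key since {PassengerID, SeatNo}⁺ = {DepTime, Dest, Gate, Origin, PassengerID, SeatNo} covers every attribute.
Any other superkey properly contains one of these, so there are no further candidate keys.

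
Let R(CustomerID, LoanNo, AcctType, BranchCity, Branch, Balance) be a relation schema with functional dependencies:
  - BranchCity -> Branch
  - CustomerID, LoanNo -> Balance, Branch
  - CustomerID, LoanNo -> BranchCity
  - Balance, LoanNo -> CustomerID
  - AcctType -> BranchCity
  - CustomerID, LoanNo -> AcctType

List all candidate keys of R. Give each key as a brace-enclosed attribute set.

Attributes never on any right-hand side: {LoanNo} — every candidate key must contain it.
{Balance, LoanNo} is a candidate key since {Balance, LoanNo}⁺ = {AcctType, Balance, Branch, BranchCity, CustomerID, LoanNo} covers every attribute.
{CustomerID, LoanNo} is a candidate key since {CustomerID, LoanNo}⁺ = {AcctType, Balance, Branch, BranchCity, CustomerID, LoanNo} covers every attribute.
These are minimal and exhaustive — every other superkey contains one of them.

{Balance, LoanNo}, {CustomerID, LoanNo}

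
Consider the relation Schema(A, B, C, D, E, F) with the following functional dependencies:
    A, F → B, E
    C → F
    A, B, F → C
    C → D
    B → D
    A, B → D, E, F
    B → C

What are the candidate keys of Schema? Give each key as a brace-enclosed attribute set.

Attributes never on any right-hand side: {A} — every candidate key must contain it.
{A, B} is a candidate key since {A, B}⁺ = {A, B, C, D, E, F} covers every attribute.
{A, C} is a candidate key since {A, C}⁺ = {A, B, C, D, E, F} covers every attribute.
{A, F} is a candidate key since {A, F}⁺ = {A, B, C, D, E, F} covers every attribute.
No proper subset of any of these is a key, and no other minimal superkey exists.

{A, B}, {A, C}, {A, F}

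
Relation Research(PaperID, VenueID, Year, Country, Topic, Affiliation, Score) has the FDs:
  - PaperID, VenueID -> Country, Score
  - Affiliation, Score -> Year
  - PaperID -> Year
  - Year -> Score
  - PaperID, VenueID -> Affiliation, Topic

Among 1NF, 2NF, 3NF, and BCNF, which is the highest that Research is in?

1NF

Candidate key: {PaperID, VenueID}. Prime attributes: {PaperID, VenueID}.
Affiliation, Score -> Year breaks BCNF: {Affiliation, Score}⁺ = {Affiliation, Score, Year}, so {Affiliation, Score} is not a superkey.
Affiliation, Score -> Year has non-prime {Year} on the right and a non-superkey on the left, so 3NF fails.
The proper key subset {PaperID} of {PaperID, VenueID} determines non-prime {Score, Year}, so the relation is not even in 2NF.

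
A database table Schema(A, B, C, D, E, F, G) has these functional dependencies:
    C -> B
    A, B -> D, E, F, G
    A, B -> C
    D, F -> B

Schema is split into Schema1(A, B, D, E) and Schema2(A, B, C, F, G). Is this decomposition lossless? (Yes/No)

Yes

The shared attributes are {A, B} and {A, B}⁺ = {A, B, C, D, E, F, G}.
Schema1 is contained in that closure, so Schema1 ∩ Schema2 -> Schema1 holds and the join is lossless.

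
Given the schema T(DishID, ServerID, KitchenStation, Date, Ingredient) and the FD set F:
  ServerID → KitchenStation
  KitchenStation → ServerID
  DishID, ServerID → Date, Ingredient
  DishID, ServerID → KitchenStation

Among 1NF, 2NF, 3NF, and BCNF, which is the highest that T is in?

3NF

Candidate keys: {DishID, KitchenStation}, {DishID, ServerID}. Prime attributes: {DishID, KitchenStation, ServerID}.
ServerID → KitchenStation: {ServerID}⁺ = {KitchenStation, ServerID}, which is not all of the attributes, so the left side is not a superkey — BCNF is violated.
Its right-hand attributes {KitchenStation} are all prime, as are those of every other non-superkey FD — the relation is in 3NF.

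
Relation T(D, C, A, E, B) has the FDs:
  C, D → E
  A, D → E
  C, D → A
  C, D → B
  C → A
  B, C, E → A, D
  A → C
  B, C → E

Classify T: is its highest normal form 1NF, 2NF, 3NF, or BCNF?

3NF

Candidate keys: {A, B}, {A, D}, {B, C}, {C, D}. Prime attributes: {A, B, C, D}.
For C → A we have {C}⁺ = {A, C}; {C} is not a superkey, so BCNF fails.
Since {A} ⊆ prime attributes and every other non-superkey FD also has a prime right side, the schema is in 3NF.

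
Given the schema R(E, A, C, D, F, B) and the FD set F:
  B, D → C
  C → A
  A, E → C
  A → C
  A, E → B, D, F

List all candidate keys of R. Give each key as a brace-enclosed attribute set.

{A, E}, {B, D, E}, {C, E}

Attributes never on any right-hand side: {E} — every candidate key must contain it.
{A, E}⁺ = {A, B, C, D, E, F} — all of the relation — so {A, E} is a candidate key.
{C, E}⁺ = {A, B, C, D, E, F} — all of the relation — so {C, E} is a candidate key.
{B, D, E}⁺ = {A, B, C, D, E, F} — all of the relation — so {B, D, E} is a candidate key.
Any other superkey properly contains one of these, so there are no further candidate keys.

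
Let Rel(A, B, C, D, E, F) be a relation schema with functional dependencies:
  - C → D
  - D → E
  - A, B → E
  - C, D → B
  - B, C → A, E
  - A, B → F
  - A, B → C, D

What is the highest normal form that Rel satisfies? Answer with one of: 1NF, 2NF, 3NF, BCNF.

Candidate keys: {A, B}, {C}. Prime attributes: {A, B, C}.
For D → E we have {D}⁺ = {D, E}; {D} is not a superkey, so BCNF fails.
Because {E} is non-prime and the left side of D → E is not a superkey, the relation is not in 3NF.
No proper subset of a key has a non-prime attribute in its closure, so there is no partial dependency; 2NF holds.

2NF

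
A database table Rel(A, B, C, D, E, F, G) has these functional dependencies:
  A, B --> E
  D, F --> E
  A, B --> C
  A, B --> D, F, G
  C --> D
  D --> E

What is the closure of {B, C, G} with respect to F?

Start with {B, C, G}.
C --> D applies; add {D} → now {B, C, D, G}.
D --> E applies; add {E} → now {B, C, D, E, G}.
No further FD applies.

{B, C, D, E, G}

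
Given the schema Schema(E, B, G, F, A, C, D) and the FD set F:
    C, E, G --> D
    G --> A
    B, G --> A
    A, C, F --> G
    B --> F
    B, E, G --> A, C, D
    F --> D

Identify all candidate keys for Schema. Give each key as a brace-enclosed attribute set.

No FD produces {B, E}, so they must be in every candidate key.
{B, E, G}⁺ = {A, B, C, D, E, F, G}, which is every attribute, so {B, E, G} is a candidate key.
{A, B, C, E}⁺ = {A, B, C, D, E, F, G}, which is every attribute, so {A, B, C, E} is a candidate key.
These are minimal and exhaustive — every other superkey contains one of them.

{A, B, C, E}, {B, E, G}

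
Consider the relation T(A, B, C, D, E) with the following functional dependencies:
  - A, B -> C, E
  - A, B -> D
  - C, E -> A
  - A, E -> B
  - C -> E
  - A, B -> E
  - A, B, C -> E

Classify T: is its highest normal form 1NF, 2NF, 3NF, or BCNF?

BCNF

Candidate keys: {A, B}, {A, E}, {C}. Prime attributes: {A, B, C, E}.
Each dependency's left side is a superkey — BCNF holds.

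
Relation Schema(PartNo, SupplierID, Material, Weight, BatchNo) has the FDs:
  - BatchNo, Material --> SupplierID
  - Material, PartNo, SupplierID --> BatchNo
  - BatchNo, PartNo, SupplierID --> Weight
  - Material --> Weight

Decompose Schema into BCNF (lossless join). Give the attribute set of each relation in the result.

{BatchNo, Material, PartNo}; {BatchNo, Material, SupplierID}; {Material, Weight}

Candidate keys of the original relation: {BatchNo, Material, PartNo}, {Material, PartNo, SupplierID}.
{BatchNo, Material, PartNo, SupplierID, Weight}: {BatchNo, Material} determines {BatchNo, Material, SupplierID, Weight} here but is not a superkey — split on BatchNo, Material --> SupplierID, Weight, giving {BatchNo, Material, SupplierID, Weight} and {BatchNo, Material, PartNo}.
{BatchNo, Material, SupplierID, Weight}: {Material} determines {Material, Weight} here but is not a superkey — split on Material --> Weight, giving {Material, Weight} and {BatchNo, Material, SupplierID}.
{Material, Weight}: every determinant is a superkey — BCNF.
{BatchNo, Material, SupplierID}: every determinant is a superkey — BCNF.
{BatchNo, Material, PartNo}: every determinant is a superkey — BCNF.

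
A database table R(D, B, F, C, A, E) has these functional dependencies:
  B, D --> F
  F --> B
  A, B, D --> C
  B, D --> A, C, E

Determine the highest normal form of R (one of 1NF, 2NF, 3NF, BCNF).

3NF

Candidate keys: {B, D}, {D, F}. Prime attributes: {B, D, F}.
F --> B breaks BCNF: {F}⁺ = {B, F}, so {F} is not a superkey.
Its right-hand attributes {B} are all prime, as are those of every other non-superkey FD — the relation is in 3NF.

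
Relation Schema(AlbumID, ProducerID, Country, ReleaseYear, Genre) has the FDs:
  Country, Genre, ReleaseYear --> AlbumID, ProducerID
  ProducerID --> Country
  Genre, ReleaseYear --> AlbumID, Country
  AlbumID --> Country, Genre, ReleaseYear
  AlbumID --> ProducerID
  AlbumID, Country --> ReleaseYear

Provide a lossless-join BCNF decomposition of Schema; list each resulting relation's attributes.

Candidate keys of the original relation: {AlbumID}, {Genre, ReleaseYear}.
Within {AlbumID, Country, Genre, ProducerID, ReleaseYear}: {ProducerID}⁺ ∩ {AlbumID, Country, Genre, ProducerID, ReleaseYear} = {Country, ProducerID}, not the whole set, so ProducerID --> Country violates BCNF; decompose into {Country, ProducerID} and {AlbumID, Genre, ProducerID, ReleaseYear}.
{Country, ProducerID} is in BCNF.
{AlbumID, Genre, ProducerID, ReleaseYear} is in BCNF.

{AlbumID, Genre, ProducerID, ReleaseYear}; {Country, ProducerID}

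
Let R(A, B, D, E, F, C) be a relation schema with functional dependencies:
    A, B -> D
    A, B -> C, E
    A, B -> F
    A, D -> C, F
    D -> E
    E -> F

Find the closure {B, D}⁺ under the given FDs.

Start with {B, D}.
D -> E applies; add {E} → now {B, D, E}.
E -> F applies; add {F} → now {B, D, E, F}.
No further FD applies.

{B, D, E, F}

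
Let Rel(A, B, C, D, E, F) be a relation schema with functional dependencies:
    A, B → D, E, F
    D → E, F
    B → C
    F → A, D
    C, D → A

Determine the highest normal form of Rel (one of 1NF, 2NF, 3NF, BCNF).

Candidate keys: {A, B}, {B, D}, {B, F}. Prime attributes: {A, B, D, F}.
For D → E, F we have {D}⁺ = {A, D, E, F}; {D} is not a superkey, so BCNF fails.
D → E, F determines the non-prime attribute {E} from a non-superkey — 3NF is violated.
{B} is a proper subset of the key {A, B}, and {B}⁺ contains the non-prime attribute {C} — a partial dependency, so 2NF is violated.

1NF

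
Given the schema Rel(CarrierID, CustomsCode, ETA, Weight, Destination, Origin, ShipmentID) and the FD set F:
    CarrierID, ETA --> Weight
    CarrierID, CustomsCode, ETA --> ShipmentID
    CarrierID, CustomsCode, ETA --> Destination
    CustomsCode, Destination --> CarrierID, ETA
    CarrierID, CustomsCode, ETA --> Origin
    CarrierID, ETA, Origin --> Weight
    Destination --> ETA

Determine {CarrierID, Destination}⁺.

Start with {CarrierID, Destination}.
Destination --> ETA applies; add {ETA} → now {CarrierID, Destination, ETA}.
CarrierID, ETA --> Weight applies; add {Weight} → now {CarrierID, Destination, ETA, Weight}.
No further FD applies.

{CarrierID, Destination, ETA, Weight}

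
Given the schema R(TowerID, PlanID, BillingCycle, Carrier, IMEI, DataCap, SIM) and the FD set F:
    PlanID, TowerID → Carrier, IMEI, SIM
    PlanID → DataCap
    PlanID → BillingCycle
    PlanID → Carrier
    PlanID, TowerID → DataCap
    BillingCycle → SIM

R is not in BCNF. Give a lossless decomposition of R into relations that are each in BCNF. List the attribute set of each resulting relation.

Candidate key of the original relation: {PlanID, TowerID}.
In {BillingCycle, Carrier, DataCap, IMEI, PlanID, SIM, TowerID}, {PlanID} is not a superkey ({PlanID}⁺ restricted to this set is {BillingCycle, Carrier, DataCap, PlanID, SIM}), so split on PlanID → BillingCycle, Carrier, DataCap, SIM into {BillingCycle, Carrier, DataCap, PlanID, SIM} and {IMEI, PlanID, TowerID}.
In {BillingCycle, Carrier, DataCap, PlanID, SIM}, {BillingCycle} is not a superkey ({BillingCycle}⁺ restricted to this set is {BillingCycle, SIM}), so split on BillingCycle → SIM into {BillingCycle, SIM} and {BillingCycle, Carrier, DataCap, PlanID}.
{BillingCycle, SIM}: every determinant is a superkey — BCNF.
{BillingCycle, Carrier, DataCap, PlanID}: every determinant is a superkey — BCNF.
{IMEI, PlanID, TowerID}: every determinant is a superkey — BCNF.

{BillingCycle, Carrier, DataCap, PlanID}; {BillingCycle, SIM}; {IMEI, PlanID, TowerID}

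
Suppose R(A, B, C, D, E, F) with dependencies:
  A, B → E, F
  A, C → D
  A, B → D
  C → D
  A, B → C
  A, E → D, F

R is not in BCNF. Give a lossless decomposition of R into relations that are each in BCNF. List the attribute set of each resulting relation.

Candidate key of the original relation: {A, B}.
In {A, B, C, D, E, F}, {A, C} is not a superkey ({A, C}⁺ restricted to this set is {A, C, D}), so split on A, C → D into {A, C, D} and {A, B, C, E, F}.
In {A, C, D}, {C} is not a superkey ({C}⁺ restricted to this set is {C, D}), so split on C → D into {C, D} and {A, C}.
{C, D}: every determinant is a superkey — BCNF.
{A, C}: every determinant is a superkey — BCNF.
In {A, B, C, E, F}, {A, E} is not a superkey ({A, E}⁺ restricted to this set is {A, E, F}), so split on A, E → F into {A, E, F} and {A, B, C, E}.
{A, E, F}: every determinant is a superkey — BCNF.
{A, B, C, E}: every determinant is a superkey — BCNF.

{A, B, C, E}; {A, E, F}; {C, D}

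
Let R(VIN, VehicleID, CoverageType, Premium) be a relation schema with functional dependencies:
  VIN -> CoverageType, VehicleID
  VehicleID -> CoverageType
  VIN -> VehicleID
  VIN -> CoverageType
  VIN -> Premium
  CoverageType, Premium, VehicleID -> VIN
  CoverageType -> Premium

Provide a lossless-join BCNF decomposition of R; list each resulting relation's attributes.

{CoverageType, Premium}; {CoverageType, VIN, VehicleID}

Candidate keys of the original relation: {VIN}, {VehicleID}.
{CoverageType, Premium, VIN, VehicleID}: {CoverageType} determines {CoverageType, Premium} here but is not a superkey — split on CoverageType -> Premium, giving {CoverageType, Premium} and {CoverageType, VIN, VehicleID}.
{CoverageType, Premium}: every determinant is a superkey — BCNF.
{CoverageType, VIN, VehicleID}: every determinant is a superkey — BCNF.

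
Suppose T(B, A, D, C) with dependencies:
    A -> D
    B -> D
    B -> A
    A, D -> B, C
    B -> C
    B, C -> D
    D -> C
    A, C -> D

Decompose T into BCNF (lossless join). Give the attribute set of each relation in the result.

{A, B, D}; {C, D}

Candidate keys of the original relation: {A}, {B}.
{A, B, C, D}: {D} determines {C, D} here but is not a superkey — split on D -> C, giving {C, D} and {A, B, D}.
{C, D} is in BCNF.
{A, B, D} is in BCNF.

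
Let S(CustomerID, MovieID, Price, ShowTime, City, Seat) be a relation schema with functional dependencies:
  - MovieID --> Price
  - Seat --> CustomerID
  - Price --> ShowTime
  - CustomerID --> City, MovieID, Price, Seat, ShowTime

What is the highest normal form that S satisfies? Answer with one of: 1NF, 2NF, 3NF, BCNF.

Candidate keys: {CustomerID}, {Seat}. Prime attributes: {CustomerID, Seat}.
MovieID --> Price breaks BCNF: {MovieID}⁺ = {MovieID, Price, ShowTime}, so {MovieID} is not a superkey.
MovieID --> Price has non-prime {Price} on the right and a non-superkey on the left, so 3NF fails.
With only single-attribute keys there can be no partial dependency, so 2NF holds.

2NF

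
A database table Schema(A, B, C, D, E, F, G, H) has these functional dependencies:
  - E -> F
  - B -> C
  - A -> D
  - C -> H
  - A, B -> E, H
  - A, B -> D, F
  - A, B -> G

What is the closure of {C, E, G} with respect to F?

{C, E, F, G, H}

Start with {C, E, G}.
E -> F applies; add {F} → now {C, E, F, G}.
C -> H applies; add {H} → now {C, E, F, G, H}.
No further FD applies.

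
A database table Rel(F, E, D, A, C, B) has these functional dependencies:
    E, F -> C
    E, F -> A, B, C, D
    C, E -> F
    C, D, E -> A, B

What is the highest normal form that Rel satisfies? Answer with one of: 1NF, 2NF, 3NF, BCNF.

Candidate keys: {C, E}, {E, F}. Prime attributes: {C, E, F}.
Each dependency's left side is a superkey — BCNF holds.

BCNF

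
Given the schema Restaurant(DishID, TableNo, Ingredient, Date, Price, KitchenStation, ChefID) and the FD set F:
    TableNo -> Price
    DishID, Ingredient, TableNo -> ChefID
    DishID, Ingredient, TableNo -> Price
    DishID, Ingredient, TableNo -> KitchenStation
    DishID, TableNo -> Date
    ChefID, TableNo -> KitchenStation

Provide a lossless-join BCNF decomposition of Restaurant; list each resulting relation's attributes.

Candidate key of the original relation: {DishID, Ingredient, TableNo}.
In {ChefID, Date, DishID, Ingredient, KitchenStation, Price, TableNo}, {TableNo} is not a superkey ({TableNo}⁺ restricted to this set is {Price, TableNo}), so split on TableNo -> Price into {Price, TableNo} and {ChefID, Date, DishID, Ingredient, KitchenStation, TableNo}.
{Price, TableNo}: every determinant is a superkey — BCNF.
In {ChefID, Date, DishID, Ingredient, KitchenStation, TableNo}, {DishID, TableNo} is not a superkey ({DishID, TableNo}⁺ restricted to this set is {Date, DishID, TableNo}), so split on DishID, TableNo -> Date into {Date, DishID, TableNo} and {ChefID, DishID, Ingredient, KitchenStation, TableNo}.
{Date, DishID, TableNo}: every determinant is a superkey — BCNF.
In {ChefID, DishID, Ingredient, KitchenStation, TableNo}, {ChefID, TableNo} is not a superkey ({ChefID, TableNo}⁺ restricted to this set is {ChefID, KitchenStation, TableNo}), so split on ChefID, TableNo -> KitchenStation into {ChefID, KitchenStation, TableNo} and {ChefID, DishID, Ingredient, TableNo}.
{ChefID, KitchenStation, TableNo}: every determinant is a superkey — BCNF.
{ChefID, DishID, Ingredient, TableNo}: every determinant is a superkey — BCNF.

{ChefID, DishID, Ingredient, TableNo}; {ChefID, KitchenStation, TableNo}; {Date, DishID, TableNo}; {Price, TableNo}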